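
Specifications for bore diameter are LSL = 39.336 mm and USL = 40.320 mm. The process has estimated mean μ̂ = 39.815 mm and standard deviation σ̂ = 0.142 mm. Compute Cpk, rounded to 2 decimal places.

Cpu = (USL − μ̂) / (3σ̂) = (40.320 − 39.815) / (3 × 0.142) = 1.1854; Cpl = (μ̂ − LSL) / (3σ̂) = (39.815 − 39.336) / (3 × 0.142) = 1.1244; Cpk = min(Cpu, Cpl) = 1.1244

1.12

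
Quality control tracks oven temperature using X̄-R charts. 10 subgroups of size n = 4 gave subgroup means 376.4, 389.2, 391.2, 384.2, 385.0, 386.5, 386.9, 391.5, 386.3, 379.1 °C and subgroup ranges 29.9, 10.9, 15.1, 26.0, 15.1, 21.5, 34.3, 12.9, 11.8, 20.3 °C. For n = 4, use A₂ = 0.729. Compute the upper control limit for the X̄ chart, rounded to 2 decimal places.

X̄̄ = (376.4 + 389.2 + 391.2 + 384.2 + 385.0 + 386.5 + 386.9 + 391.5 + 386.3 + 379.1) / 10 = 3856.3000 / 10 = 385.6300
R̄ = (29.9 + 10.9 + 15.1 + 26.0 + 15.1 + 21.5 + 34.3 + 12.9 + 11.8 + 20.3) / 10 = 197.8000 / 10 = 19.7800
UCL = X̄̄ + A₂·R̄ = 385.6300 + 0.729 × 19.7800 = 400.0496

400.05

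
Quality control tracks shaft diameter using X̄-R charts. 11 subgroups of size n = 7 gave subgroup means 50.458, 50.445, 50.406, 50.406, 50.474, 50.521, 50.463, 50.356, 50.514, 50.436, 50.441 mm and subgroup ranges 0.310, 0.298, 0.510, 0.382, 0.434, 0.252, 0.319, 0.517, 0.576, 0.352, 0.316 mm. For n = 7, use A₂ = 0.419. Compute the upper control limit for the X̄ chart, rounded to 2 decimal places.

X̄̄ = (50.458 + 50.445 + 50.406 + 50.406 + 50.474 + 50.521 + 50.463 + 50.356 + 50.514 + 50.436 + 50.441) / 11 = 554.9200 / 11 = 50.4473
R̄ = (0.310 + 0.298 + 0.510 + 0.382 + 0.434 + 0.252 + 0.319 + 0.517 + 0.576 + 0.352 + 0.316) / 11 = 4.2660 / 11 = 0.3878
UCL = X̄̄ + A₂·R̄ = 50.4473 + 0.419 × 0.3878 = 50.6098

50.61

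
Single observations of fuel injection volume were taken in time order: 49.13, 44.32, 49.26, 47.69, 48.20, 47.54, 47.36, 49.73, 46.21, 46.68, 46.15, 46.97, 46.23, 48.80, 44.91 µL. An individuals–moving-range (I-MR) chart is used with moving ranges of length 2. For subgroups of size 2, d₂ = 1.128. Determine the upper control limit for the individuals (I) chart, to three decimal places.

52.518

X̄ = (49.13 + 44.32 + 49.26 + 47.69 + 48.20 + 47.54 + 47.36 + 49.73 + 46.21 + 46.68 + 46.15 + 46.97 + 46.23 + 48.80 + 44.91) / 15 = 47.2787
Moving ranges: 4.81, 4.94, 1.57, 0.51, 0.66, 0.18, 2.37, 3.52, 0.47, 0.53, 0.82, 0.74, 2.57, 3.89; M̄R̄ = 27.5800 / 14 = 1.9700
UCL = X̄ + 3·M̄R̄/d₂ = 47.2787 + 3 × 1.9700 / 1.128 = 52.5180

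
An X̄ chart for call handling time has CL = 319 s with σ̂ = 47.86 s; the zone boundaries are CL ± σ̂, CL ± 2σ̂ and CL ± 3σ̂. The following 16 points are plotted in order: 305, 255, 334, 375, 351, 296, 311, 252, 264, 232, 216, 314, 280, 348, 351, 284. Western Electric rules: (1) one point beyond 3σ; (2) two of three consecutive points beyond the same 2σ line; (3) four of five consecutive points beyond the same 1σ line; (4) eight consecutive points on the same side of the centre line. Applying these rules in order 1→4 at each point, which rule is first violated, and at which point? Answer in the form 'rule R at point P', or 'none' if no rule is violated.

Zone of each point (C = within 1σ̂, B = 1σ̂–2σ̂, A = 2σ̂–3σ̂, * = beyond 3σ̂; sign = side of CL): 1:-C, 2:-B, 3:+C, 4:+B, 5:+C, 6:-C, 7:-C, 8:-B, 9:-B, 10:-B, 11:-A, 12:-C, 13:-C, 14:+C, 15:+C, 16:-C
Rule 3 (four of five consecutive points beyond the same 1σ limit) is satisfied at point 11.

rule 3 at point 11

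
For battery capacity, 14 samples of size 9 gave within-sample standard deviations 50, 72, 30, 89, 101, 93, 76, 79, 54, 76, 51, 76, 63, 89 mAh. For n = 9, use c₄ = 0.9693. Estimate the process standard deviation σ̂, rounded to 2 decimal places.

s̄ = (50 + 72 + 30 + 89 + 101 + 93 + 76 + 79 + 54 + 76 + 51 + 76 + 63 + 89) / 14 = 71.3571
σ̂ = s̄ / c₄ = 71.3571 / 0.9693 = 73.6172

73.62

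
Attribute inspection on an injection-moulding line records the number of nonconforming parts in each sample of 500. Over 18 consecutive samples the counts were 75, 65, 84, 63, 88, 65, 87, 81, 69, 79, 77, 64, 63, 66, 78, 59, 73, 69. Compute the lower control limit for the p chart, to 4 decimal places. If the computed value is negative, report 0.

p̄ = Σdᵢ / (k·n) = 1305 / (18 × 500) = 0.14500
LCL = p̄ − 3·√(p̄(1−p̄)/n) = 0.14500 − 3 × 0.01575 = 0.09776

0.0978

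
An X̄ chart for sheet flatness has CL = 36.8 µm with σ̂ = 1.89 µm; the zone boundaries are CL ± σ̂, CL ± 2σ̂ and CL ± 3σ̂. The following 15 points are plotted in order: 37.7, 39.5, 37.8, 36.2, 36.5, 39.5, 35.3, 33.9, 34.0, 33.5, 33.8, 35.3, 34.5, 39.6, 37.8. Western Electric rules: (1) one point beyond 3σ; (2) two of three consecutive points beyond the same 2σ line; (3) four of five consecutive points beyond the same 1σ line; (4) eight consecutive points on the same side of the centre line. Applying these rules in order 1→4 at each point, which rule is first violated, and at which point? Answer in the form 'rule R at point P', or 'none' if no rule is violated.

rule 3 at point 11

Zone of each point (C = within 1σ̂, B = 1σ̂–2σ̂, A = 2σ̂–3σ̂, * = beyond 3σ̂; sign = side of CL): 1:+C, 2:+B, 3:+C, 4:-C, 5:-C, 6:+B, 7:-C, 8:-B, 9:-B, 10:-B, 11:-B, 12:-C, 13:-B, 14:+B, 15:+C
Rule 3 (four of five consecutive points beyond the same 1σ limit) is satisfied at point 11.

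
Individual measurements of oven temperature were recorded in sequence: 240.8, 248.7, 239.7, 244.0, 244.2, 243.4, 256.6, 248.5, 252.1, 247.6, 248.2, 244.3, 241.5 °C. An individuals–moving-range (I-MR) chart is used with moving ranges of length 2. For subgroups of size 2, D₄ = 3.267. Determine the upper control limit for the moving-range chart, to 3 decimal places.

16.036

Moving ranges: 7.9, 9.0, 4.3, 0.2, 0.8, 13.2, 8.1, 3.6, 4.5, 0.6, 3.9, 2.8; M̄R̄ = 58.9000 / 12 = 4.9083
UCL_MR = D₄·M̄R̄ = 3.267 × 4.9083 = 16.0355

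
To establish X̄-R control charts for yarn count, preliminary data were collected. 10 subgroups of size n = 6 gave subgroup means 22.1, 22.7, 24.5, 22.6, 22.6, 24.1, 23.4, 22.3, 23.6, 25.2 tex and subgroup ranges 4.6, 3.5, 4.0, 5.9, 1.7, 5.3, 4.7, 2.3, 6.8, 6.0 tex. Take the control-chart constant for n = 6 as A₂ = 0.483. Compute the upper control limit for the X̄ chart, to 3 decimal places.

25.474

X̄̄ = (22.1 + 22.7 + 24.5 + 22.6 + 22.6 + 24.1 + 23.4 + 22.3 + 23.6 + 25.2) / 10 = 233.1000 / 10 = 23.3100
R̄ = (4.6 + 3.5 + 4.0 + 5.9 + 1.7 + 5.3 + 4.7 + 2.3 + 6.8 + 6.0) / 10 = 44.8000 / 10 = 4.4800
UCL = X̄̄ + A₂·R̄ = 23.3100 + 0.483 × 4.4800 = 25.4738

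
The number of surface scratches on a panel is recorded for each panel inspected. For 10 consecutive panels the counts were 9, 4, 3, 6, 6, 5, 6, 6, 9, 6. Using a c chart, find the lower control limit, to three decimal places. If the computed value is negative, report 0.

0.000

c̄ = (9 + 4 + 3 + 6 + 6 + 5 + 6 + 6 + 9 + 6) / 10 = 60 / 10 = 6.0000
LCL = c̄ − 3√c̄ = 6.0000 − 3 × 2.4495 = -1.3485 → 0 (cannot be negative)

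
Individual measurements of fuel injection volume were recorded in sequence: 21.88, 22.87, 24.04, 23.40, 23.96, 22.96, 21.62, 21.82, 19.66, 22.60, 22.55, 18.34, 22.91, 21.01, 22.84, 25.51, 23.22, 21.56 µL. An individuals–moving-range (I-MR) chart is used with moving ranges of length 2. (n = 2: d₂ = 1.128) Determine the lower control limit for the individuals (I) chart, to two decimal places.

17.65

X̄ = (21.88 + 22.87 + 24.04 + 23.40 + 23.96 + 22.96 + 21.62 + 21.82 + 19.66 + 22.60 + 22.55 + 18.34 + 22.91 + 21.01 + 22.84 + 25.51 + 23.22 + 21.56) / 18 = 22.3750
Moving ranges: 0.99, 1.17, 0.64, 0.56, 1.00, 1.34, 0.20, 2.16, 2.94, 0.05, 4.21, 4.57, 1.90, 1.83, 2.67, 2.29, 1.66; M̄R̄ = 30.1800 / 17 = 1.7753
LCL = X̄ − 3·M̄R̄/d₂ = 22.3750 − 3 × 1.7753 / 1.128 = 17.6535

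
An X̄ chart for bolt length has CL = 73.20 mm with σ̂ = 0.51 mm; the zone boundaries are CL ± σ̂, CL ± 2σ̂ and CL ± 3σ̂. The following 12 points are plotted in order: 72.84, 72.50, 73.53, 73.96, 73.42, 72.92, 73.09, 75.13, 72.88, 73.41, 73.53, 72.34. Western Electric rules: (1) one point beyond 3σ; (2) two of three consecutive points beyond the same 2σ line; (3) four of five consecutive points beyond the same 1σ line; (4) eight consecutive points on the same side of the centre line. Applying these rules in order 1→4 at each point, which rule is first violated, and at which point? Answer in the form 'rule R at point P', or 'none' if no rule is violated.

Zone of each point (C = within 1σ̂, B = 1σ̂–2σ̂, A = 2σ̂–3σ̂, * = beyond 3σ̂; sign = side of CL): 1:-C, 2:-B, 3:+C, 4:+B, 5:+C, 6:-C, 7:-C, 8:+*, 9:-C, 10:+C, 11:+C, 12:-B
Rule 1 (one point beyond the 3σ limits) is satisfied at point 8.

rule 1 at point 8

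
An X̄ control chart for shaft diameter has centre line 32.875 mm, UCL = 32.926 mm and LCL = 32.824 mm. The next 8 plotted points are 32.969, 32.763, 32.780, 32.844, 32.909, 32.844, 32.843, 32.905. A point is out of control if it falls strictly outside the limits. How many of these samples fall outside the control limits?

3

Compare each point to [32.824, 32.926]: sample 1 = 32.969 > UCL; sample 2 = 32.763 < LCL; sample 3 = 32.780 < LCL.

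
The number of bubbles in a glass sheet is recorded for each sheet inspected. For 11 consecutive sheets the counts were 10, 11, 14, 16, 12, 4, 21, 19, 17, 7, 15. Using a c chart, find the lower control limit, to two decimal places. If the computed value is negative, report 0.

2.34

c̄ = (10 + 11 + 14 + 16 + 12 + 4 + 21 + 19 + 17 + 7 + 15) / 11 = 146 / 11 = 13.2727
LCL = c̄ − 3√c̄ = 13.2727 − 3 × 3.6432 = 2.3432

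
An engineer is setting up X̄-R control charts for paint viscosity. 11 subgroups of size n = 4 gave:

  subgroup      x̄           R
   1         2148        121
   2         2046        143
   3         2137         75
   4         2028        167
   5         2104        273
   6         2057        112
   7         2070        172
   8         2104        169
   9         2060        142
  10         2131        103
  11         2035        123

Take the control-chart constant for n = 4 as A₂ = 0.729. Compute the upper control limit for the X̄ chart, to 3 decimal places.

2189.673

X̄̄ = (2148 + 2046 + 2137 + 2028 + 2104 + 2057 + 2070 + 2104 + 2060 + 2131 + 2035) / 11 = 22920.0000 / 11 = 2083.6364
R̄ = (121 + 143 + 75 + 167 + 273 + 112 + 172 + 169 + 142 + 103 + 123) / 11 = 1600.0000 / 11 = 145.4545
UCL = X̄̄ + A₂·R̄ = 2083.6364 + 0.729 × 145.4545 = 2189.6727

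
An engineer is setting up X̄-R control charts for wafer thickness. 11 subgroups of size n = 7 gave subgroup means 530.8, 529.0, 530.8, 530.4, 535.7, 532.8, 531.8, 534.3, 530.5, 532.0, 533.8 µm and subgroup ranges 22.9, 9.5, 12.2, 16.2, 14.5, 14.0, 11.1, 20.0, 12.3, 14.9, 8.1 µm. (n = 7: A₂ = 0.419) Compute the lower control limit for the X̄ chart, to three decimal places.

X̄̄ = (530.8 + 529.0 + 530.8 + 530.4 + 535.7 + 532.8 + 531.8 + 534.3 + 530.5 + 532.0 + 533.8) / 11 = 5851.9000 / 11 = 531.9909
R̄ = (22.9 + 9.5 + 12.2 + 16.2 + 14.5 + 14.0 + 11.1 + 20.0 + 12.3 + 14.9 + 8.1) / 11 = 155.7000 / 11 = 14.1545
LCL = X̄̄ − A₂·R̄ = 531.9909 − 0.419 × 14.1545 = 526.0602

526.060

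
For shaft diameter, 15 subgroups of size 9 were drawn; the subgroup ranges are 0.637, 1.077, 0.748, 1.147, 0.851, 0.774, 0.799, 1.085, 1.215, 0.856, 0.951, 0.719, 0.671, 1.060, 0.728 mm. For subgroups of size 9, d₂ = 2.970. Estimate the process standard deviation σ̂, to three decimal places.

R̄ = (0.637 + 1.077 + 0.748 + 1.147 + 0.851 + 0.774 + 0.799 + 1.085 + 1.215 + 0.856 + 0.951 + 0.719 + 0.671 + 1.060 + 0.728) / 15 = 0.8879
σ̂ = R̄ / d₂ = 0.8879 / 2.970 = 0.2989

0.299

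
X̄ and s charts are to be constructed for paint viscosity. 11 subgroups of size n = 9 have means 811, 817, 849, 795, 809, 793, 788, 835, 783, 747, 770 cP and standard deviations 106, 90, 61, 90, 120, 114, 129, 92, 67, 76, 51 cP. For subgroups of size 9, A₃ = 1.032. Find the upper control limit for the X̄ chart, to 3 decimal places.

X̄̄ = (811 + 817 + 849 + 795 + 809 + 793 + 788 + 835 + 783 + 747 + 770) / 11 = 799.7273
s̄ = (106 + 90 + 61 + 90 + 120 + 114 + 129 + 92 + 67 + 76 + 51) / 11 = 90.5455
UCL = X̄̄ + A₃·s̄ = 799.7273 + 1.032 × 90.5455 = 893.1702

893.170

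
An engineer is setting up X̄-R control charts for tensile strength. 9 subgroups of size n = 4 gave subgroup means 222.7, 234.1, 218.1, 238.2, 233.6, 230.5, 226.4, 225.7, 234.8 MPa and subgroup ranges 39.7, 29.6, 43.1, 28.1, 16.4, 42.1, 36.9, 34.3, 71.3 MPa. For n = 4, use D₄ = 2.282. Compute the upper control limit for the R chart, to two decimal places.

R̄ = (39.7 + 29.6 + 43.1 + 28.1 + 16.4 + 42.1 + 36.9 + 34.3 + 71.3) / 9 = 341.5000 / 9 = 37.9444
UCL_R = D₄·R̄ = 2.282 × 37.9444 = 86.5892

86.59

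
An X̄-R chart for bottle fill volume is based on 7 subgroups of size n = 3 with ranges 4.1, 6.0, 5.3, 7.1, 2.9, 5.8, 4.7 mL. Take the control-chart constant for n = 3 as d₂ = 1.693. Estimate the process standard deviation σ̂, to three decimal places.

R̄ = (4.1 + 6.0 + 5.3 + 7.1 + 2.9 + 5.8 + 4.7) / 7 = 5.1286
σ̂ = R̄ / d₂ = 5.1286 / 1.693 = 3.0293

3.029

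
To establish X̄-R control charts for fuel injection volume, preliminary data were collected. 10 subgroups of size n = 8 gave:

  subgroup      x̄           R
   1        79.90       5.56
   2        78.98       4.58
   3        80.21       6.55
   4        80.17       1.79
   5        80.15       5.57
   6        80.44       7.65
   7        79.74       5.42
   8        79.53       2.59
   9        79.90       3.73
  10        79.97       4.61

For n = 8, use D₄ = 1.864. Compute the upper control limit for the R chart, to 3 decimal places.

8.957

R̄ = (5.56 + 4.58 + 6.55 + 1.79 + 5.57 + 7.65 + 5.42 + 2.59 + 3.73 + 4.61) / 10 = 48.0500 / 10 = 4.8050
UCL_R = D₄·R̄ = 1.864 × 4.8050 = 8.9565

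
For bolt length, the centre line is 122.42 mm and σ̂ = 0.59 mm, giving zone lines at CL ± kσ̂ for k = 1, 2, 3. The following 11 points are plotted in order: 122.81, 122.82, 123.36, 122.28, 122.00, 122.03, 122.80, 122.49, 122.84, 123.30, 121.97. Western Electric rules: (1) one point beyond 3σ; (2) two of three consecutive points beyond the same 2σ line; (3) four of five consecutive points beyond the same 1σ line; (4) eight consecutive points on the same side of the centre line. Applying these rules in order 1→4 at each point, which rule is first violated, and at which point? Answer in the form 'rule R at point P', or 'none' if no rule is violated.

none

Zone of each point (C = within 1σ̂, B = 1σ̂–2σ̂, A = 2σ̂–3σ̂, * = beyond 3σ̂; sign = side of CL): 1:+C, 2:+C, 3:+B, 4:-C, 5:-C, 6:-C, 7:+C, 8:+C, 9:+C, 10:+B, 11:-C
No rule fires across all 11 points.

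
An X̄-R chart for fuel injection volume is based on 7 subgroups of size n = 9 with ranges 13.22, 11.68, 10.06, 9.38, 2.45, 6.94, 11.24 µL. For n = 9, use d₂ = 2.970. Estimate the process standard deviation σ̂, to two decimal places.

R̄ = (13.22 + 11.68 + 10.06 + 9.38 + 2.45 + 6.94 + 11.24) / 7 = 9.2814
σ̂ = R̄ / d₂ = 9.2814 / 2.970 = 3.1251

3.13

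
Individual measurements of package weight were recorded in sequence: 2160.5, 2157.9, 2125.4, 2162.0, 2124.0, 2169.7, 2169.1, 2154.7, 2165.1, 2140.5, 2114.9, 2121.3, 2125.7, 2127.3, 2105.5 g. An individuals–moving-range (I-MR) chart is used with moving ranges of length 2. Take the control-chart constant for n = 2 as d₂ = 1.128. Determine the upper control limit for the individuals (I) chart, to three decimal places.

2191.953

X̄ = (2160.5 + 2157.9 + 2125.4 + 2162.0 + 2124.0 + 2169.7 + 2169.1 + 2154.7 + 2165.1 + 2140.5 + 2114.9 + 2121.3 + 2125.7 + 2127.3 + 2105.5) / 15 = 2141.5733
Moving ranges: 2.6, 32.5, 36.6, 38.0, 45.7, 0.6, 14.4, 10.4, 24.6, 25.6, 6.4, 4.4, 1.6, 21.8; M̄R̄ = 265.2000 / 14 = 18.9429
UCL = X̄ + 3·M̄R̄/d₂ = 2141.5733 + 3 × 18.9429 / 1.128 = 2191.9533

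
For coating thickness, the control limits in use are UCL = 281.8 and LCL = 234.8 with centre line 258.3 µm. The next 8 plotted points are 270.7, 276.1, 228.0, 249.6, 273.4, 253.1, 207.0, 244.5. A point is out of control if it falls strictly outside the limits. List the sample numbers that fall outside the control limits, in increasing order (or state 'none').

3, 7

Compare each point to [234.8, 281.8]: sample 3 = 228.0 < LCL; sample 7 = 207.0 < LCL.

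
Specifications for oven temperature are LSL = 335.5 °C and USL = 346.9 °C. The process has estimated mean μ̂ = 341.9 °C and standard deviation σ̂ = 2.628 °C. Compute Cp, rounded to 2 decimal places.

Cp = (USL − LSL) / (6σ̂) = (346.9 − 335.5) / (6 × 2.628) = 11.4000 / 15.7680 = 0.7230

0.72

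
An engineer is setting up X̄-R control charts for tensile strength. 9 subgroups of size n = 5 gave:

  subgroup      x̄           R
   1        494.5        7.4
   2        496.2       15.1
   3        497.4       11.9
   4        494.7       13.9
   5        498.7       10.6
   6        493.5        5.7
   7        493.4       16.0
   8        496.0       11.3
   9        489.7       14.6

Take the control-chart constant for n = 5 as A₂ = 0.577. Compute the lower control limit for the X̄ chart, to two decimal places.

488.07

X̄̄ = (494.5 + 496.2 + 497.4 + 494.7 + 498.7 + 493.5 + 493.4 + 496.0 + 489.7) / 9 = 4454.1000 / 9 = 494.9000
R̄ = (7.4 + 15.1 + 11.9 + 13.9 + 10.6 + 5.7 + 16.0 + 11.3 + 14.6) / 9 = 106.5000 / 9 = 11.8333
LCL = X̄̄ − A₂·R̄ = 494.9000 − 0.577 × 11.8333 = 488.0722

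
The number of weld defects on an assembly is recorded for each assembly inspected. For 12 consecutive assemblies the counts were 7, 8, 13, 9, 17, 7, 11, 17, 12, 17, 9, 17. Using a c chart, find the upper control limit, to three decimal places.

c̄ = (7 + 8 + 13 + 9 + 17 + 7 + 11 + 17 + 12 + 17 + 9 + 17) / 12 = 144 / 12 = 12.0000
UCL = c̄ + 3√c̄ = 12.0000 + 3 × √12.0000 = 12.0000 + 3 × 3.4641 = 22.3923

22.392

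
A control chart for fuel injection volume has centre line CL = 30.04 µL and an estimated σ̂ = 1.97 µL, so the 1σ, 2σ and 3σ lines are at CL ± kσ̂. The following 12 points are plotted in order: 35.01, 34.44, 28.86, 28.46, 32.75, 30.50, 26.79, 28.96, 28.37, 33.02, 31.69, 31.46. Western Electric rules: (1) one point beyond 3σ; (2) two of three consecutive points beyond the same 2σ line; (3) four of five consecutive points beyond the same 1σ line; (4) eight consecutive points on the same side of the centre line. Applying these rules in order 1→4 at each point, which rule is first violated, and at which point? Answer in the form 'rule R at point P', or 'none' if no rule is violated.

rule 2 at point 2

Zone of each point (C = within 1σ̂, B = 1σ̂–2σ̂, A = 2σ̂–3σ̂, * = beyond 3σ̂; sign = side of CL): 1:+A, 2:+A, 3:-C, 4:-C, 5:+B, 6:+C, 7:-B, 8:-C, 9:-C, 10:+B, 11:+C, 12:+C
Rule 2 (two of three consecutive points beyond the same 2σ limit) is satisfied at point 2.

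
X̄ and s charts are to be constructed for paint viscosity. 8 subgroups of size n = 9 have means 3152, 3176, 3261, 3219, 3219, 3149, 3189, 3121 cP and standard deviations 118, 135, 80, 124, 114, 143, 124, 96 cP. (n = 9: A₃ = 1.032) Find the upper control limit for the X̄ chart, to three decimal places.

3306.236

X̄̄ = (3152 + 3176 + 3261 + 3219 + 3219 + 3149 + 3189 + 3121) / 8 = 3185.7500
s̄ = (118 + 135 + 80 + 124 + 114 + 143 + 124 + 96) / 8 = 116.7500
UCL = X̄̄ + A₃·s̄ = 3185.7500 + 1.032 × 116.7500 = 3306.2360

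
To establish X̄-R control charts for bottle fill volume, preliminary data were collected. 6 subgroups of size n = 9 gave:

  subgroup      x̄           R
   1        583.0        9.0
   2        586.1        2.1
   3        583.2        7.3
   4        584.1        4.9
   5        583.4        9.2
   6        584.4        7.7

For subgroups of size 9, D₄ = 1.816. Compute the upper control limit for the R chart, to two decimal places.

R̄ = (9.0 + 2.1 + 7.3 + 4.9 + 9.2 + 7.7) / 6 = 40.2000 / 6 = 6.7000
UCL_R = D₄·R̄ = 1.816 × 6.7000 = 12.1672

12.17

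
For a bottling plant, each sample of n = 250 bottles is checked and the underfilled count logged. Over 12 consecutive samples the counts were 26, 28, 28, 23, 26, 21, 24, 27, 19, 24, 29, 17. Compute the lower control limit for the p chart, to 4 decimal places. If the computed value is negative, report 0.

0.0411

p̄ = Σdᵢ / (k·n) = 292 / (12 × 250) = 0.09733
LCL = p̄ − 3·√(p̄(1−p̄)/n) = 0.09733 − 3 × 0.01875 = 0.04109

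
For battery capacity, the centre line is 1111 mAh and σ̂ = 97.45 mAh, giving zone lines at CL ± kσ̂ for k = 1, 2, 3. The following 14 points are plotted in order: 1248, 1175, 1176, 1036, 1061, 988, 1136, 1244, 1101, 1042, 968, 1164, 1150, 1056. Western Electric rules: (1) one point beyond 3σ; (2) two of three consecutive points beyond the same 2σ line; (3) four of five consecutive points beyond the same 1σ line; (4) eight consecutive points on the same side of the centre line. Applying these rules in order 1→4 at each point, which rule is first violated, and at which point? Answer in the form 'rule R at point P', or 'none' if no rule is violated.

Zone of each point (C = within 1σ̂, B = 1σ̂–2σ̂, A = 2σ̂–3σ̂, * = beyond 3σ̂; sign = side of CL): 1:+B, 2:+C, 3:+C, 4:-C, 5:-C, 6:-B, 7:+C, 8:+B, 9:-C, 10:-C, 11:-B, 12:+C, 13:+C, 14:-C
No rule fires across all 14 points.

none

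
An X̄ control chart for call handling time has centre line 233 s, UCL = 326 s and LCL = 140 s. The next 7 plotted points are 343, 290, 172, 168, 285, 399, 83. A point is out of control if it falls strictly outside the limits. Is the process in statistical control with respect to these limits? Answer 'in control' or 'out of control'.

out of control

Compare each point to [140, 326]: sample 1 = 343 > UCL; sample 6 = 399 > UCL; sample 7 = 83 < LCL.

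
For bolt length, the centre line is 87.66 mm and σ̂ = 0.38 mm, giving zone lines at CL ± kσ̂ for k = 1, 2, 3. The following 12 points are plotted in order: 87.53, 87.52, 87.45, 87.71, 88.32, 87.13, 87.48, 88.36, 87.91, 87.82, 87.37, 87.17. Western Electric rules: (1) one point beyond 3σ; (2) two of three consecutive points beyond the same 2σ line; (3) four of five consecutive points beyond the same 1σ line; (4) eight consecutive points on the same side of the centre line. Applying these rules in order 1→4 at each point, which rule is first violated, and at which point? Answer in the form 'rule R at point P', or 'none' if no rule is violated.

Zone of each point (C = within 1σ̂, B = 1σ̂–2σ̂, A = 2σ̂–3σ̂, * = beyond 3σ̂; sign = side of CL): 1:-C, 2:-C, 3:-C, 4:+C, 5:+B, 6:-B, 7:-C, 8:+B, 9:+C, 10:+C, 11:-C, 12:-B
No rule fires across all 12 points.

none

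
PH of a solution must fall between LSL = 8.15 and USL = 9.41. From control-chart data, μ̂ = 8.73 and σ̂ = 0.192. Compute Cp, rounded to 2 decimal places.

1.09

Cp = (USL − LSL) / (6σ̂) = (9.41 − 8.15) / (6 × 0.192) = 1.2600 / 1.1520 = 1.0937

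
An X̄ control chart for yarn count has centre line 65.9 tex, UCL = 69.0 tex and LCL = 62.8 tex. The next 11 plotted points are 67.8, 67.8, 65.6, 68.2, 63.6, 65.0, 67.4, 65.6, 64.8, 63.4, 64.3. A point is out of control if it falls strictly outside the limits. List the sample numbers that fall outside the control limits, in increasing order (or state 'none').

All 11 points lie within [62.8, 69.0].

none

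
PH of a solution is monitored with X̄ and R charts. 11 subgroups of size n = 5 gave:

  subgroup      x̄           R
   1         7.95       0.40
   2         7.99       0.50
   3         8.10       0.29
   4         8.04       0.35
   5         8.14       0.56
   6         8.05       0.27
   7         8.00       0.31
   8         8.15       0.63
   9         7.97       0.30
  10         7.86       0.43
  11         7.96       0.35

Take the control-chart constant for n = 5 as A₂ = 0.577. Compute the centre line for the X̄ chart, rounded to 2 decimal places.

X̄̄ = (7.95 + 7.99 + 8.10 + 8.04 + 8.14 + 8.05 + 8.00 + 8.15 + 7.97 + 7.86 + 7.96) / 11 = 88.2100 / 11 = 8.0191
CL = X̄̄ = 8.0191

8.02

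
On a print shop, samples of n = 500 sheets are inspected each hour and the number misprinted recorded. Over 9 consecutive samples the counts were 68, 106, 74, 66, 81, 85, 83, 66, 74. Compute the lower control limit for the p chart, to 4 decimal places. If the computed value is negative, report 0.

p̄ = Σdᵢ / (k·n) = 703 / (9 × 500) = 0.15622
LCL = p̄ − 3·√(p̄(1−p̄)/n) = 0.15622 − 3 × 0.01624 = 0.10751

0.1075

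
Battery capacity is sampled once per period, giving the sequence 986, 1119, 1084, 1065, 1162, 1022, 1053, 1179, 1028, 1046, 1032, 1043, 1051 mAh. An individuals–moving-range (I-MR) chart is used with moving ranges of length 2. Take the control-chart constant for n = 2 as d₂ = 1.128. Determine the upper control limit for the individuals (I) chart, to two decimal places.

X̄ = (986 + 1119 + 1084 + 1065 + 1162 + 1022 + 1053 + 1179 + 1028 + 1046 + 1032 + 1043 + 1051) / 13 = 1066.9231
Moving ranges: 133, 35, 19, 97, 140, 31, 126, 151, 18, 14, 11, 8; M̄R̄ = 783.0000 / 12 = 65.2500
UCL = X̄ + 3·M̄R̄/d₂ = 1066.9231 + 3 × 65.2500 / 1.128 = 1240.4603

1240.46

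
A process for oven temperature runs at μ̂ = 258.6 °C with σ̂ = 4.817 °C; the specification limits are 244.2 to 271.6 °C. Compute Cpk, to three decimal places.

0.900

Cpu = (USL − μ̂) / (3σ̂) = (271.6 − 258.6) / (3 × 4.817) = 0.8996; Cpl = (μ̂ − LSL) / (3σ̂) = (258.6 − 244.2) / (3 × 4.817) = 0.9965; Cpk = min(Cpu, Cpl) = 0.8996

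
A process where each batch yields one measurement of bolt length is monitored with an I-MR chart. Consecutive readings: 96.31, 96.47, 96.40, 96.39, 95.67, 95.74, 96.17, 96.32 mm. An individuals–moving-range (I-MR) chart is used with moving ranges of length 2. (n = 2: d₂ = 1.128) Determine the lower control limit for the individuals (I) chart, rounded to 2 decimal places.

X̄ = (96.31 + 96.47 + 96.40 + 96.39 + 95.67 + 95.74 + 96.17 + 96.32) / 8 = 96.1838
Moving ranges: 0.16, 0.07, 0.01, 0.72, 0.07, 0.43, 0.15; M̄R̄ = 1.6100 / 7 = 0.2300
LCL = X̄ − 3·M̄R̄/d₂ = 96.1838 − 3 × 0.2300 / 1.128 = 95.5720

95.57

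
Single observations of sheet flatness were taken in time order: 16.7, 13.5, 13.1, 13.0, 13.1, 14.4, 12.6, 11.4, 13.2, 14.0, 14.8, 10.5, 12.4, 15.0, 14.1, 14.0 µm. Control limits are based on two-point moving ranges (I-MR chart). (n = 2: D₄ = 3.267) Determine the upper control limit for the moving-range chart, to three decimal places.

4.639

Moving ranges: 3.2, 0.4, 0.1, 0.1, 1.3, 1.8, 1.2, 1.8, 0.8, 0.8, 4.3, 1.9, 2.6, 0.9, 0.1; M̄R̄ = 21.3000 / 15 = 1.4200
UCL_MR = D₄·M̄R̄ = 3.267 × 1.4200 = 4.6391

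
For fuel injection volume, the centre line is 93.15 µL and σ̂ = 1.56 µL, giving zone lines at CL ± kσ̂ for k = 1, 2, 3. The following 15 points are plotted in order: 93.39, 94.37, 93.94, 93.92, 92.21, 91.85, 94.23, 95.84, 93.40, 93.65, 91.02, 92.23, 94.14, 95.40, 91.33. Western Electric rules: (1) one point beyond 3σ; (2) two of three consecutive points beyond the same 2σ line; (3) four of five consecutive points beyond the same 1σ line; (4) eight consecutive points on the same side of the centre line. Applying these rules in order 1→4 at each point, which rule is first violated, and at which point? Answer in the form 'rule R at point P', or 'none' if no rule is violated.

Zone of each point (C = within 1σ̂, B = 1σ̂–2σ̂, A = 2σ̂–3σ̂, * = beyond 3σ̂; sign = side of CL): 1:+C, 2:+C, 3:+C, 4:+C, 5:-C, 6:-C, 7:+C, 8:+B, 9:+C, 10:+C, 11:-B, 12:-C, 13:+C, 14:+B, 15:-B
No rule fires across all 15 points.

none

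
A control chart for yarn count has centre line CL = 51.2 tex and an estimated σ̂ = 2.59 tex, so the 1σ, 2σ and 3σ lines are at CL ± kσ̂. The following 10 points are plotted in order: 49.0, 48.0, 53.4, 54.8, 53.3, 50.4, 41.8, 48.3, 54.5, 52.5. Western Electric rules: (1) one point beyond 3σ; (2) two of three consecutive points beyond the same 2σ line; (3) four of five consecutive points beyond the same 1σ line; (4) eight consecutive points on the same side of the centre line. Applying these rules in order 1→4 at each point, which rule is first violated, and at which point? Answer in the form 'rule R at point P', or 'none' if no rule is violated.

rule 1 at point 7

Zone of each point (C = within 1σ̂, B = 1σ̂–2σ̂, A = 2σ̂–3σ̂, * = beyond 3σ̂; sign = side of CL): 1:-C, 2:-B, 3:+C, 4:+B, 5:+C, 6:-C, 7:-*, 8:-B, 9:+B, 10:+C
Rule 1 (one point beyond the 3σ limits) is satisfied at point 7.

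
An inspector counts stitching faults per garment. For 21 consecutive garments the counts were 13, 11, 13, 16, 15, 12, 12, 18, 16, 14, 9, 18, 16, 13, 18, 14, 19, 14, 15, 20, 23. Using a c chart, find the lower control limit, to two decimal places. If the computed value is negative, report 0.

c̄ = (13 + 11 + 13 + 16 + 15 + 12 + 12 + 18 + 16 + 14 + 9 + 18 + 16 + 13 + 18 + 14 + 19 + 14 + 15 + 20 + 23) / 21 = 319 / 21 = 15.1905
LCL = c̄ − 3√c̄ = 15.1905 − 3 × 3.8975 = 3.4980

3.50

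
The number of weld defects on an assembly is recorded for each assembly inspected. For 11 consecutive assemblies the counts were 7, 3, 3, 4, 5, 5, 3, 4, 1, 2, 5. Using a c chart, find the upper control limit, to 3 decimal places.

c̄ = (7 + 3 + 3 + 4 + 5 + 5 + 3 + 4 + 1 + 2 + 5) / 11 = 42 / 11 = 3.8182
UCL = c̄ + 3√c̄ = 3.8182 + 3 × √3.8182 = 3.8182 + 3 × 1.9540 = 9.6802

9.680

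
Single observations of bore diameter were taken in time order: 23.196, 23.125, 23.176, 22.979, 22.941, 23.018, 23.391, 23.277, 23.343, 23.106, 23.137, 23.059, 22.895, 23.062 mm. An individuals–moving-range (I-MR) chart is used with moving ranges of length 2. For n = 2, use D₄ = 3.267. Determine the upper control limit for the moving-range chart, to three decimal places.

Moving ranges: 0.071, 0.051, 0.197, 0.038, 0.077, 0.373, 0.114, 0.066, 0.237, 0.031, 0.078, 0.164, 0.167; M̄R̄ = 1.6640 / 13 = 0.1280
UCL_MR = D₄·M̄R̄ = 3.267 × 0.1280 = 0.4182

0.418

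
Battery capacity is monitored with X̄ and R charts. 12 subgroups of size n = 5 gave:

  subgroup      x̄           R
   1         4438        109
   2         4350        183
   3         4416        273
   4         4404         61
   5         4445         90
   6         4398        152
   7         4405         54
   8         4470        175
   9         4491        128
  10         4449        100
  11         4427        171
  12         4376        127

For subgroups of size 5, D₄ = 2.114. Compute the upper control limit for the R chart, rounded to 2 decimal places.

285.92

R̄ = (109 + 183 + 273 + 61 + 90 + 152 + 54 + 175 + 128 + 100 + 171 + 127) / 12 = 1623.0000 / 12 = 135.2500
UCL_R = D₄·R̄ = 2.114 × 135.2500 = 285.9185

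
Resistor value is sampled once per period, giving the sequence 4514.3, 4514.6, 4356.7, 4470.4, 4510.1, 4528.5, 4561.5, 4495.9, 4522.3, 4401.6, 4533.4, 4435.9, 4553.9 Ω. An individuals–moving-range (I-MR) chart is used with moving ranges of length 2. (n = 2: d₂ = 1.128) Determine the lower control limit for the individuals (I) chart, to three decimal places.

X̄ = (4514.3 + 4514.6 + 4356.7 + 4470.4 + 4510.1 + 4528.5 + 4561.5 + 4495.9 + 4522.3 + 4401.6 + 4533.4 + 4435.9 + 4553.9) / 13 = 4492.2385
Moving ranges: 0.3, 157.9, 113.7, 39.7, 18.4, 33.0, 65.6, 26.4, 120.7, 131.8, 97.5, 118.0; M̄R̄ = 923.0000 / 12 = 76.9167
LCL = X̄ − 3·M̄R̄/d₂ = 4492.2385 − 3 × 76.9167 / 1.128 = 4287.6729

4287.673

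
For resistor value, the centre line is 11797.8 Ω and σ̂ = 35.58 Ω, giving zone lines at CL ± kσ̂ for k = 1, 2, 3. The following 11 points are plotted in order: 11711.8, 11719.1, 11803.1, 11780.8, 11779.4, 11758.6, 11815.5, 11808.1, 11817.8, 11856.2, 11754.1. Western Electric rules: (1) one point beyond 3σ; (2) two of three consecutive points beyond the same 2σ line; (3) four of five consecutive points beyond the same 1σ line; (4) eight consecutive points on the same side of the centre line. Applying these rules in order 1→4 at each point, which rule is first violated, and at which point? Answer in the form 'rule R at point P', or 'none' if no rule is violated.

rule 2 at point 2

Zone of each point (C = within 1σ̂, B = 1σ̂–2σ̂, A = 2σ̂–3σ̂, * = beyond 3σ̂; sign = side of CL): 1:-A, 2:-A, 3:+C, 4:-C, 5:-C, 6:-B, 7:+C, 8:+C, 9:+C, 10:+B, 11:-B
Rule 2 (two of three consecutive points beyond the same 2σ limit) is satisfied at point 2.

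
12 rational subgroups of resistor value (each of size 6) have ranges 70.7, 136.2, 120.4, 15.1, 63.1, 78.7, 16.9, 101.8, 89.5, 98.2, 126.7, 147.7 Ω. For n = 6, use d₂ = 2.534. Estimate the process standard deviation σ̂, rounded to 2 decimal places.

35.02

R̄ = (70.7 + 136.2 + 120.4 + 15.1 + 63.1 + 78.7 + 16.9 + 101.8 + 89.5 + 98.2 + 126.7 + 147.7) / 12 = 88.7500
σ̂ = R̄ / d₂ = 88.7500 / 2.534 = 35.0237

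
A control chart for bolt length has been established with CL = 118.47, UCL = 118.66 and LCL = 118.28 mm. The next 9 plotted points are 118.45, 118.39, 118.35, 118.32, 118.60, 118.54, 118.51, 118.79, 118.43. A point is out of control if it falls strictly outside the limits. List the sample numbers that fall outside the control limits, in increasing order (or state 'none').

Compare each point to [118.28, 118.66]: sample 8 = 118.79 > UCL.

8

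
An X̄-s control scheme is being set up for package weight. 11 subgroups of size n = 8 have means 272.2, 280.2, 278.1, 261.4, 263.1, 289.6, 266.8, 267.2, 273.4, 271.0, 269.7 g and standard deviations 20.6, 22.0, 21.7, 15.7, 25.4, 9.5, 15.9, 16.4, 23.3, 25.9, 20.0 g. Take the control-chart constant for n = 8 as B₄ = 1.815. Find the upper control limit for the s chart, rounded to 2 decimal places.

s̄ = (20.6 + 22.0 + 21.7 + 15.7 + 25.4 + 9.5 + 15.9 + 16.4 + 23.3 + 25.9 + 20.0) / 11 = 19.6727
UCL_s = B₄·s̄ = 1.815 × 19.6727 = 35.7060

35.71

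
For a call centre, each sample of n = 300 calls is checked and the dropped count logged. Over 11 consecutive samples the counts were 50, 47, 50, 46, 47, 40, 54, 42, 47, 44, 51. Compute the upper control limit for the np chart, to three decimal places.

p̄ = Σdᵢ / (k·n) = 518 / (11 × 300) = 0.15697
UCL = np̄ + 3·√(np̄(1−p̄)) = 47.0909 + 3 × √(47.0909×0.84303) = 47.0909 + 3 × 6.3007 = 65.9931

65.993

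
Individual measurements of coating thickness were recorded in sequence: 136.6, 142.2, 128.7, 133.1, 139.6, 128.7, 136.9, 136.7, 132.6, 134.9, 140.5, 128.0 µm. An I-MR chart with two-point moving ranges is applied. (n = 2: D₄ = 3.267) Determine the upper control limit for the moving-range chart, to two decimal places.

Moving ranges: 5.6, 13.5, 4.4, 6.5, 10.9, 8.2, 0.2, 4.1, 2.3, 5.6, 12.5; M̄R̄ = 73.8000 / 11 = 6.7091
UCL_MR = D₄·M̄R̄ = 3.267 × 6.7091 = 21.9186

21.92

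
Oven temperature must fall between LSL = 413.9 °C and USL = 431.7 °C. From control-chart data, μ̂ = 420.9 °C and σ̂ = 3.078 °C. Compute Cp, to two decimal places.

Cp = (USL − LSL) / (6σ̂) = (431.7 − 413.9) / (6 × 3.078) = 17.8000 / 18.4680 = 0.9638

0.96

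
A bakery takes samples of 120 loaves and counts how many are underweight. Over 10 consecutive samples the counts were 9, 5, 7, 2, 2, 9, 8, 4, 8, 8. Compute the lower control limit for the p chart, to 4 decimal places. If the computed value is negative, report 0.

p̄ = Σdᵢ / (k·n) = 62 / (10 × 120) = 0.05167
LCL = p̄ − 3·√(p̄(1−p̄)/n) = 0.05167 − 3 × 0.02021 = -0.00895 → 0 (negative, so LCL = 0)

0.0000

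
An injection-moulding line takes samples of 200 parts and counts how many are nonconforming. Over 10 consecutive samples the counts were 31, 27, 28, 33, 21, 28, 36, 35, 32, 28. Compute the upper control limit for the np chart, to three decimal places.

45.028

p̄ = Σdᵢ / (k·n) = 299 / (10 × 200) = 0.14950
UCL = np̄ + 3·√(np̄(1−p̄)) = 29.9000 + 3 × √(29.9000×0.85050) = 29.9000 + 3 × 5.0428 = 45.0284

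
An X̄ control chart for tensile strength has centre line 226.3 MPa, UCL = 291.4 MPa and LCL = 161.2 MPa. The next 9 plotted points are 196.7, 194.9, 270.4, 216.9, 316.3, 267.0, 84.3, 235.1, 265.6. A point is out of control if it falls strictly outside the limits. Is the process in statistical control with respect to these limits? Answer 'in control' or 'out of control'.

Compare each point to [161.2, 291.4]: sample 5 = 316.3 > UCL; sample 7 = 84.3 < LCL.

out of control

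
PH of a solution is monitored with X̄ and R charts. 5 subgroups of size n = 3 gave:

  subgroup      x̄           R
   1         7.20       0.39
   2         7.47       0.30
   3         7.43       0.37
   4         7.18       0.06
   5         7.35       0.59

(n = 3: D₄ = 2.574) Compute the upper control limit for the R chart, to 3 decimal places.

R̄ = (0.39 + 0.30 + 0.37 + 0.06 + 0.59) / 5 = 1.7100 / 5 = 0.3420
UCL_R = D₄·R̄ = 2.574 × 0.3420 = 0.8803

0.880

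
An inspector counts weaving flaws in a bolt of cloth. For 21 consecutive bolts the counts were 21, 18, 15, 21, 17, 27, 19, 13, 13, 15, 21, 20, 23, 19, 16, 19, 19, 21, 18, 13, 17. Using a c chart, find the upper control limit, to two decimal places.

c̄ = (21 + 18 + 15 + 21 + 17 + 27 + 19 + 13 + 13 + 15 + 21 + 20 + 23 + 19 + 16 + 19 + 19 + 21 + 18 + 13 + 17) / 21 = 385 / 21 = 18.3333
UCL = c̄ + 3√c̄ = 18.3333 + 3 × √18.3333 = 18.3333 + 3 × 4.2817 = 31.1786

31.18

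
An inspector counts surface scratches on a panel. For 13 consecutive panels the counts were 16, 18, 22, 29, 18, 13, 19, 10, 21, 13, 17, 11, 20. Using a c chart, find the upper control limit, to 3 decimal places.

c̄ = (16 + 18 + 22 + 29 + 18 + 13 + 19 + 10 + 21 + 13 + 17 + 11 + 20) / 13 = 227 / 13 = 17.4615
UCL = c̄ + 3√c̄ = 17.4615 + 3 × √17.4615 = 17.4615 + 3 × 4.1787 = 29.9976

29.998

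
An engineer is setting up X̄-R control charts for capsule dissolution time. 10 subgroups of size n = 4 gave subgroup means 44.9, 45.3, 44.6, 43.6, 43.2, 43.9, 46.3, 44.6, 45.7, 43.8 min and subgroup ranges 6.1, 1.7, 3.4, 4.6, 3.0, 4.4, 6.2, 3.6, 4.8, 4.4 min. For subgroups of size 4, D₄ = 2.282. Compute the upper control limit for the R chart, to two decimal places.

R̄ = (6.1 + 1.7 + 3.4 + 4.6 + 3.0 + 4.4 + 6.2 + 3.6 + 4.8 + 4.4) / 10 = 42.2000 / 10 = 4.2200
UCL_R = D₄·R̄ = 2.282 × 4.2200 = 9.6300

9.63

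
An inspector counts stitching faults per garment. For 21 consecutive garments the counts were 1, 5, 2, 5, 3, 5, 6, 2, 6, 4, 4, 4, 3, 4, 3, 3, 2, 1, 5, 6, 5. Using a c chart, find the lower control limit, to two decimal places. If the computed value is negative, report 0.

c̄ = (1 + 5 + 2 + 5 + 3 + 5 + 6 + 2 + 6 + 4 + 4 + 4 + 3 + 4 + 3 + 3 + 2 + 1 + 5 + 6 + 5) / 21 = 79 / 21 = 3.7619
LCL = c̄ − 3√c̄ = 3.7619 − 3 × 1.9396 = -2.0568 → 0 (cannot be negative)

0.00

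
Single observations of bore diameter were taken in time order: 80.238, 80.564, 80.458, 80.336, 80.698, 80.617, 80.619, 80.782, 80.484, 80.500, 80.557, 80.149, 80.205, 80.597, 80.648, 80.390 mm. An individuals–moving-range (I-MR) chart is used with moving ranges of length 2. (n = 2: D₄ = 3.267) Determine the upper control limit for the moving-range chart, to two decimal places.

0.59

Moving ranges: 0.326, 0.106, 0.122, 0.362, 0.081, 0.002, 0.163, 0.298, 0.016, 0.057, 0.408, 0.056, 0.392, 0.051, 0.258; M̄R̄ = 2.6980 / 15 = 0.1799
UCL_MR = D₄·M̄R̄ = 3.267 × 0.1799 = 0.5876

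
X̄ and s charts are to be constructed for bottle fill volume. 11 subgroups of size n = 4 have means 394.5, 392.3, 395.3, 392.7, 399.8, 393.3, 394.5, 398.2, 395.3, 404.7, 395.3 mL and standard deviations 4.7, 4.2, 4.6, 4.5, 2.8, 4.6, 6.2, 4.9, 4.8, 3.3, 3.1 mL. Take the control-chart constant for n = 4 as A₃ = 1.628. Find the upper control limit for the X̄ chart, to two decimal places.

X̄̄ = (394.5 + 392.3 + 395.3 + 392.7 + 399.8 + 393.3 + 394.5 + 398.2 + 395.3 + 404.7 + 395.3) / 11 = 395.9909
s̄ = (4.7 + 4.2 + 4.6 + 4.5 + 2.8 + 4.6 + 6.2 + 4.9 + 4.8 + 3.3 + 3.1) / 11 = 4.3364
UCL = X̄̄ + A₃·s̄ = 395.9909 + 1.628 × 4.3364 = 403.0505

403.05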